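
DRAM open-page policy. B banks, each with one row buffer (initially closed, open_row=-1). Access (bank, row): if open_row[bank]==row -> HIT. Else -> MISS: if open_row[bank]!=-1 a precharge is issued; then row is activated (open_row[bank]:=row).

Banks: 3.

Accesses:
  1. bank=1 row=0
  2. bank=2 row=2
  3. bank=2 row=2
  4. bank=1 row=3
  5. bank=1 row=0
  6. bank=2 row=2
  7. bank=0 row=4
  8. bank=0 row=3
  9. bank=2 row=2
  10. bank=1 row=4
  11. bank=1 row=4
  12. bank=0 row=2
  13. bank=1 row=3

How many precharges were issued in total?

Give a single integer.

Acc 1: bank1 row0 -> MISS (open row0); precharges=0
Acc 2: bank2 row2 -> MISS (open row2); precharges=0
Acc 3: bank2 row2 -> HIT
Acc 4: bank1 row3 -> MISS (open row3); precharges=1
Acc 5: bank1 row0 -> MISS (open row0); precharges=2
Acc 6: bank2 row2 -> HIT
Acc 7: bank0 row4 -> MISS (open row4); precharges=2
Acc 8: bank0 row3 -> MISS (open row3); precharges=3
Acc 9: bank2 row2 -> HIT
Acc 10: bank1 row4 -> MISS (open row4); precharges=4
Acc 11: bank1 row4 -> HIT
Acc 12: bank0 row2 -> MISS (open row2); precharges=5
Acc 13: bank1 row3 -> MISS (open row3); precharges=6

Answer: 6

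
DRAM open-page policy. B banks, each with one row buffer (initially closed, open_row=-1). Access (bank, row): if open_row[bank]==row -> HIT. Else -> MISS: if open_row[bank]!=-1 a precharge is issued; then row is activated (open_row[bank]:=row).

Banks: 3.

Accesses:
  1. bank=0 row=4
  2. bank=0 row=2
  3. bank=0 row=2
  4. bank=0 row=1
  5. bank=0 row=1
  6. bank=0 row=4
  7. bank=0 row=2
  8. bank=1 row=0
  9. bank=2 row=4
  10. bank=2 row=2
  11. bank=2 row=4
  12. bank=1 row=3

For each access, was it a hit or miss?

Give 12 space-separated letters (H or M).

Acc 1: bank0 row4 -> MISS (open row4); precharges=0
Acc 2: bank0 row2 -> MISS (open row2); precharges=1
Acc 3: bank0 row2 -> HIT
Acc 4: bank0 row1 -> MISS (open row1); precharges=2
Acc 5: bank0 row1 -> HIT
Acc 6: bank0 row4 -> MISS (open row4); precharges=3
Acc 7: bank0 row2 -> MISS (open row2); precharges=4
Acc 8: bank1 row0 -> MISS (open row0); precharges=4
Acc 9: bank2 row4 -> MISS (open row4); precharges=4
Acc 10: bank2 row2 -> MISS (open row2); precharges=5
Acc 11: bank2 row4 -> MISS (open row4); precharges=6
Acc 12: bank1 row3 -> MISS (open row3); precharges=7

Answer: M M H M H M M M M M M M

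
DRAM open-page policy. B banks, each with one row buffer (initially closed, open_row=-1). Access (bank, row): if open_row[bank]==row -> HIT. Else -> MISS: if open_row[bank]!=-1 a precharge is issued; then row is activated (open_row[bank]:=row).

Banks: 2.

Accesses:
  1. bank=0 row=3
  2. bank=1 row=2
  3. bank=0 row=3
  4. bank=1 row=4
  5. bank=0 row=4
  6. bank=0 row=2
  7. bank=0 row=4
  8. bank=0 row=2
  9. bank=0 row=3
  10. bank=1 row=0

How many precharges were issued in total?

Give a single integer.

Answer: 7

Derivation:
Acc 1: bank0 row3 -> MISS (open row3); precharges=0
Acc 2: bank1 row2 -> MISS (open row2); precharges=0
Acc 3: bank0 row3 -> HIT
Acc 4: bank1 row4 -> MISS (open row4); precharges=1
Acc 5: bank0 row4 -> MISS (open row4); precharges=2
Acc 6: bank0 row2 -> MISS (open row2); precharges=3
Acc 7: bank0 row4 -> MISS (open row4); precharges=4
Acc 8: bank0 row2 -> MISS (open row2); precharges=5
Acc 9: bank0 row3 -> MISS (open row3); precharges=6
Acc 10: bank1 row0 -> MISS (open row0); precharges=7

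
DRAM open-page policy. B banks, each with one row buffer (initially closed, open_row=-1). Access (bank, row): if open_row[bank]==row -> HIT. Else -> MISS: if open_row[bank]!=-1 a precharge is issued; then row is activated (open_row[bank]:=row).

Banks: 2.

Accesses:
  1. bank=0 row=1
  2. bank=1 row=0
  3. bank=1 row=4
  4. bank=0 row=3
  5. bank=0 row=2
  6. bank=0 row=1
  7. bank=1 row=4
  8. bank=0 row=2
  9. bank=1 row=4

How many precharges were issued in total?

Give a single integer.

Answer: 5

Derivation:
Acc 1: bank0 row1 -> MISS (open row1); precharges=0
Acc 2: bank1 row0 -> MISS (open row0); precharges=0
Acc 3: bank1 row4 -> MISS (open row4); precharges=1
Acc 4: bank0 row3 -> MISS (open row3); precharges=2
Acc 5: bank0 row2 -> MISS (open row2); precharges=3
Acc 6: bank0 row1 -> MISS (open row1); precharges=4
Acc 7: bank1 row4 -> HIT
Acc 8: bank0 row2 -> MISS (open row2); precharges=5
Acc 9: bank1 row4 -> HIT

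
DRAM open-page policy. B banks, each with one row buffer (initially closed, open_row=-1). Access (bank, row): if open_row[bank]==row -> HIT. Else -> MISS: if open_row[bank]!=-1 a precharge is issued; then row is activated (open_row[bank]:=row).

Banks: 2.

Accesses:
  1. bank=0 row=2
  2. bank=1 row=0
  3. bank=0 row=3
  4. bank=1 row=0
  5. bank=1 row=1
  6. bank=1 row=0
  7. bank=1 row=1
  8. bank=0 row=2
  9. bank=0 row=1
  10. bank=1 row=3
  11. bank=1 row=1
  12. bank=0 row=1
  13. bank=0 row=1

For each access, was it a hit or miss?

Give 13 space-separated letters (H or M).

Acc 1: bank0 row2 -> MISS (open row2); precharges=0
Acc 2: bank1 row0 -> MISS (open row0); precharges=0
Acc 3: bank0 row3 -> MISS (open row3); precharges=1
Acc 4: bank1 row0 -> HIT
Acc 5: bank1 row1 -> MISS (open row1); precharges=2
Acc 6: bank1 row0 -> MISS (open row0); precharges=3
Acc 7: bank1 row1 -> MISS (open row1); precharges=4
Acc 8: bank0 row2 -> MISS (open row2); precharges=5
Acc 9: bank0 row1 -> MISS (open row1); precharges=6
Acc 10: bank1 row3 -> MISS (open row3); precharges=7
Acc 11: bank1 row1 -> MISS (open row1); precharges=8
Acc 12: bank0 row1 -> HIT
Acc 13: bank0 row1 -> HIT

Answer: M M M H M M M M M M M H H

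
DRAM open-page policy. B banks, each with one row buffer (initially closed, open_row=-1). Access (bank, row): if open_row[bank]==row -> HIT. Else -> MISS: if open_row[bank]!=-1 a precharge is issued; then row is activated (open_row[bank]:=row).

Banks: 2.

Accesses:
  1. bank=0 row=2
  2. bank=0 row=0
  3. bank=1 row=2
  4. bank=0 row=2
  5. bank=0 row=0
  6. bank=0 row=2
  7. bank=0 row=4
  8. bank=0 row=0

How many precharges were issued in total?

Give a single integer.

Acc 1: bank0 row2 -> MISS (open row2); precharges=0
Acc 2: bank0 row0 -> MISS (open row0); precharges=1
Acc 3: bank1 row2 -> MISS (open row2); precharges=1
Acc 4: bank0 row2 -> MISS (open row2); precharges=2
Acc 5: bank0 row0 -> MISS (open row0); precharges=3
Acc 6: bank0 row2 -> MISS (open row2); precharges=4
Acc 7: bank0 row4 -> MISS (open row4); precharges=5
Acc 8: bank0 row0 -> MISS (open row0); precharges=6

Answer: 6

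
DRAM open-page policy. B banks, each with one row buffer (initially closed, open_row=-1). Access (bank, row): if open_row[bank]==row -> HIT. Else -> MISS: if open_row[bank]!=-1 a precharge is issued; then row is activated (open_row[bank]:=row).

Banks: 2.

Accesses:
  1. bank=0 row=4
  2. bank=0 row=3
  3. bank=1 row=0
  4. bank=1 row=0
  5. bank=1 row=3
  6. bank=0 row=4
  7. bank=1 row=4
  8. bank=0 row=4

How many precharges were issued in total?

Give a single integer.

Answer: 4

Derivation:
Acc 1: bank0 row4 -> MISS (open row4); precharges=0
Acc 2: bank0 row3 -> MISS (open row3); precharges=1
Acc 3: bank1 row0 -> MISS (open row0); precharges=1
Acc 4: bank1 row0 -> HIT
Acc 5: bank1 row3 -> MISS (open row3); precharges=2
Acc 6: bank0 row4 -> MISS (open row4); precharges=3
Acc 7: bank1 row4 -> MISS (open row4); precharges=4
Acc 8: bank0 row4 -> HIT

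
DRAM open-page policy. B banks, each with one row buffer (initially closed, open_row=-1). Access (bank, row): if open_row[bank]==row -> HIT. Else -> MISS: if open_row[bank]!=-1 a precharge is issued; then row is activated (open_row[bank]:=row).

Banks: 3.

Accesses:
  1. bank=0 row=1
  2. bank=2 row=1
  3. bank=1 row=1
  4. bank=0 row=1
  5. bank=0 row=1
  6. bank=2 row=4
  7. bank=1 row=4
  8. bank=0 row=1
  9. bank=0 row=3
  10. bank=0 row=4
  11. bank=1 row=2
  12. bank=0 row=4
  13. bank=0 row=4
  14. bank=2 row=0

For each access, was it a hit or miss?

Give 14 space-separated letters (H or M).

Answer: M M M H H M M H M M M H H M

Derivation:
Acc 1: bank0 row1 -> MISS (open row1); precharges=0
Acc 2: bank2 row1 -> MISS (open row1); precharges=0
Acc 3: bank1 row1 -> MISS (open row1); precharges=0
Acc 4: bank0 row1 -> HIT
Acc 5: bank0 row1 -> HIT
Acc 6: bank2 row4 -> MISS (open row4); precharges=1
Acc 7: bank1 row4 -> MISS (open row4); precharges=2
Acc 8: bank0 row1 -> HIT
Acc 9: bank0 row3 -> MISS (open row3); precharges=3
Acc 10: bank0 row4 -> MISS (open row4); precharges=4
Acc 11: bank1 row2 -> MISS (open row2); precharges=5
Acc 12: bank0 row4 -> HIT
Acc 13: bank0 row4 -> HIT
Acc 14: bank2 row0 -> MISS (open row0); precharges=6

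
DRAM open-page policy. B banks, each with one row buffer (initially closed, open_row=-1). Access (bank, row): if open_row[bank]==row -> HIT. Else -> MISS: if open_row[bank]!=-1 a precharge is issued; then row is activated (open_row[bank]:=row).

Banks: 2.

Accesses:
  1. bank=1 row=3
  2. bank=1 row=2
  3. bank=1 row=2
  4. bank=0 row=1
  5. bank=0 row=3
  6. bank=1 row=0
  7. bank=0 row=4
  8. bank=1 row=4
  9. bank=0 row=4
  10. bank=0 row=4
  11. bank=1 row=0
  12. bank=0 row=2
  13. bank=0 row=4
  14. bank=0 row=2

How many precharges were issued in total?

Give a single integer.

Acc 1: bank1 row3 -> MISS (open row3); precharges=0
Acc 2: bank1 row2 -> MISS (open row2); precharges=1
Acc 3: bank1 row2 -> HIT
Acc 4: bank0 row1 -> MISS (open row1); precharges=1
Acc 5: bank0 row3 -> MISS (open row3); precharges=2
Acc 6: bank1 row0 -> MISS (open row0); precharges=3
Acc 7: bank0 row4 -> MISS (open row4); precharges=4
Acc 8: bank1 row4 -> MISS (open row4); precharges=5
Acc 9: bank0 row4 -> HIT
Acc 10: bank0 row4 -> HIT
Acc 11: bank1 row0 -> MISS (open row0); precharges=6
Acc 12: bank0 row2 -> MISS (open row2); precharges=7
Acc 13: bank0 row4 -> MISS (open row4); precharges=8
Acc 14: bank0 row2 -> MISS (open row2); precharges=9

Answer: 9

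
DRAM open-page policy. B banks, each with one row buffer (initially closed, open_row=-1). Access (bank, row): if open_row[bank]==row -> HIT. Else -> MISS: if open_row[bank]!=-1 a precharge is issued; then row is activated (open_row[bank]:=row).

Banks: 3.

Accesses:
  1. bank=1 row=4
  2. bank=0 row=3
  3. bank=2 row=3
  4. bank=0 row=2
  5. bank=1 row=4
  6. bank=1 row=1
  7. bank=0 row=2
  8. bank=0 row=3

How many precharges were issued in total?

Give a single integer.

Answer: 3

Derivation:
Acc 1: bank1 row4 -> MISS (open row4); precharges=0
Acc 2: bank0 row3 -> MISS (open row3); precharges=0
Acc 3: bank2 row3 -> MISS (open row3); precharges=0
Acc 4: bank0 row2 -> MISS (open row2); precharges=1
Acc 5: bank1 row4 -> HIT
Acc 6: bank1 row1 -> MISS (open row1); precharges=2
Acc 7: bank0 row2 -> HIT
Acc 8: bank0 row3 -> MISS (open row3); precharges=3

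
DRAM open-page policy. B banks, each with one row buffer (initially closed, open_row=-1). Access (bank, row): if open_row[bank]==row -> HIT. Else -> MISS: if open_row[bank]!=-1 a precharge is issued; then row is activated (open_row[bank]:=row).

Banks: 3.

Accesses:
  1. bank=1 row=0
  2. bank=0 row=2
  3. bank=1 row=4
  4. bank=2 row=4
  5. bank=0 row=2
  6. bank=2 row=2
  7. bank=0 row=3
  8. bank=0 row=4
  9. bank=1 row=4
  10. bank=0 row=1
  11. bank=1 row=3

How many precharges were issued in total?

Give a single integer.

Acc 1: bank1 row0 -> MISS (open row0); precharges=0
Acc 2: bank0 row2 -> MISS (open row2); precharges=0
Acc 3: bank1 row4 -> MISS (open row4); precharges=1
Acc 4: bank2 row4 -> MISS (open row4); precharges=1
Acc 5: bank0 row2 -> HIT
Acc 6: bank2 row2 -> MISS (open row2); precharges=2
Acc 7: bank0 row3 -> MISS (open row3); precharges=3
Acc 8: bank0 row4 -> MISS (open row4); precharges=4
Acc 9: bank1 row4 -> HIT
Acc 10: bank0 row1 -> MISS (open row1); precharges=5
Acc 11: bank1 row3 -> MISS (open row3); precharges=6

Answer: 6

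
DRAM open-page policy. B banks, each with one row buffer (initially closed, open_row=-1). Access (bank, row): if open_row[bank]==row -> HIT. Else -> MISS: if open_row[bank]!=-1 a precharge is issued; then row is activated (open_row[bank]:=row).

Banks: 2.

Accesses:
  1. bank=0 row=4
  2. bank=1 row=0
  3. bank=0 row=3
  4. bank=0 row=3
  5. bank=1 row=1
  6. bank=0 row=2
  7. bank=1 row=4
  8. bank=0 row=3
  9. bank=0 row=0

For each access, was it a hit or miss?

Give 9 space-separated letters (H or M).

Answer: M M M H M M M M M

Derivation:
Acc 1: bank0 row4 -> MISS (open row4); precharges=0
Acc 2: bank1 row0 -> MISS (open row0); precharges=0
Acc 3: bank0 row3 -> MISS (open row3); precharges=1
Acc 4: bank0 row3 -> HIT
Acc 5: bank1 row1 -> MISS (open row1); precharges=2
Acc 6: bank0 row2 -> MISS (open row2); precharges=3
Acc 7: bank1 row4 -> MISS (open row4); precharges=4
Acc 8: bank0 row3 -> MISS (open row3); precharges=5
Acc 9: bank0 row0 -> MISS (open row0); precharges=6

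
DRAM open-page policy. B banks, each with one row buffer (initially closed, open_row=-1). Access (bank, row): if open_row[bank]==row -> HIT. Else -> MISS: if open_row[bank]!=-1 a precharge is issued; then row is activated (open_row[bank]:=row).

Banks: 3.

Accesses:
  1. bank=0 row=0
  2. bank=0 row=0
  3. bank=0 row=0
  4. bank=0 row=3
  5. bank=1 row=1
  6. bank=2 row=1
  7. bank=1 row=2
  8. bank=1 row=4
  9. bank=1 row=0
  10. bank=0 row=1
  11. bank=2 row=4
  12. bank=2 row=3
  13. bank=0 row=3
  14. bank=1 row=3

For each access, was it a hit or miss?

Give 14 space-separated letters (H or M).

Acc 1: bank0 row0 -> MISS (open row0); precharges=0
Acc 2: bank0 row0 -> HIT
Acc 3: bank0 row0 -> HIT
Acc 4: bank0 row3 -> MISS (open row3); precharges=1
Acc 5: bank1 row1 -> MISS (open row1); precharges=1
Acc 6: bank2 row1 -> MISS (open row1); precharges=1
Acc 7: bank1 row2 -> MISS (open row2); precharges=2
Acc 8: bank1 row4 -> MISS (open row4); precharges=3
Acc 9: bank1 row0 -> MISS (open row0); precharges=4
Acc 10: bank0 row1 -> MISS (open row1); precharges=5
Acc 11: bank2 row4 -> MISS (open row4); precharges=6
Acc 12: bank2 row3 -> MISS (open row3); precharges=7
Acc 13: bank0 row3 -> MISS (open row3); precharges=8
Acc 14: bank1 row3 -> MISS (open row3); precharges=9

Answer: M H H M M M M M M M M M M M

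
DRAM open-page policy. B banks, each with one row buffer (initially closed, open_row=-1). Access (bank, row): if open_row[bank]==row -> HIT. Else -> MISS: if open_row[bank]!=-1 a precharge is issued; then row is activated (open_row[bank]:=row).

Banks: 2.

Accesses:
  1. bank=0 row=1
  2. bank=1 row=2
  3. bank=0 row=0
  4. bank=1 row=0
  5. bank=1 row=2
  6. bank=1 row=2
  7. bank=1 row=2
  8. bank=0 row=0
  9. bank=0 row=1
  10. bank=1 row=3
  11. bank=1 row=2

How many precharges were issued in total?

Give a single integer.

Acc 1: bank0 row1 -> MISS (open row1); precharges=0
Acc 2: bank1 row2 -> MISS (open row2); precharges=0
Acc 3: bank0 row0 -> MISS (open row0); precharges=1
Acc 4: bank1 row0 -> MISS (open row0); precharges=2
Acc 5: bank1 row2 -> MISS (open row2); precharges=3
Acc 6: bank1 row2 -> HIT
Acc 7: bank1 row2 -> HIT
Acc 8: bank0 row0 -> HIT
Acc 9: bank0 row1 -> MISS (open row1); precharges=4
Acc 10: bank1 row3 -> MISS (open row3); precharges=5
Acc 11: bank1 row2 -> MISS (open row2); precharges=6

Answer: 6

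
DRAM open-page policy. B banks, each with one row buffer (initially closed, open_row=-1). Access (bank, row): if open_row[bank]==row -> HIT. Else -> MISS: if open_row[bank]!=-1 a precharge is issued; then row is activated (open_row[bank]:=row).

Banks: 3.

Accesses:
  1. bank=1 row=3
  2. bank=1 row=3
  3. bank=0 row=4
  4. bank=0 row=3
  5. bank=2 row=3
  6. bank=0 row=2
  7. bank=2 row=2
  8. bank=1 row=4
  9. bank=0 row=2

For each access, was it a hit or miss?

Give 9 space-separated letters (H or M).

Acc 1: bank1 row3 -> MISS (open row3); precharges=0
Acc 2: bank1 row3 -> HIT
Acc 3: bank0 row4 -> MISS (open row4); precharges=0
Acc 4: bank0 row3 -> MISS (open row3); precharges=1
Acc 5: bank2 row3 -> MISS (open row3); precharges=1
Acc 6: bank0 row2 -> MISS (open row2); precharges=2
Acc 7: bank2 row2 -> MISS (open row2); precharges=3
Acc 8: bank1 row4 -> MISS (open row4); precharges=4
Acc 9: bank0 row2 -> HIT

Answer: M H M M M M M M H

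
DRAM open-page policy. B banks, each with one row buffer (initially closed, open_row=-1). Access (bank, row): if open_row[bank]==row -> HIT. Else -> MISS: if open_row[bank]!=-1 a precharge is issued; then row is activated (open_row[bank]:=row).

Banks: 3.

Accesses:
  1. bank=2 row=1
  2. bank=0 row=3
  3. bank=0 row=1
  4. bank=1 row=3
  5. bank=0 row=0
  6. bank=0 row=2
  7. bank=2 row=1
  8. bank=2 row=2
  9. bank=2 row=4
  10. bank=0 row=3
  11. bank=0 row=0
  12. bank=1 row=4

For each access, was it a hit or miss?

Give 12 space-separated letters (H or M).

Acc 1: bank2 row1 -> MISS (open row1); precharges=0
Acc 2: bank0 row3 -> MISS (open row3); precharges=0
Acc 3: bank0 row1 -> MISS (open row1); precharges=1
Acc 4: bank1 row3 -> MISS (open row3); precharges=1
Acc 5: bank0 row0 -> MISS (open row0); precharges=2
Acc 6: bank0 row2 -> MISS (open row2); precharges=3
Acc 7: bank2 row1 -> HIT
Acc 8: bank2 row2 -> MISS (open row2); precharges=4
Acc 9: bank2 row4 -> MISS (open row4); precharges=5
Acc 10: bank0 row3 -> MISS (open row3); precharges=6
Acc 11: bank0 row0 -> MISS (open row0); precharges=7
Acc 12: bank1 row4 -> MISS (open row4); precharges=8

Answer: M M M M M M H M M M M M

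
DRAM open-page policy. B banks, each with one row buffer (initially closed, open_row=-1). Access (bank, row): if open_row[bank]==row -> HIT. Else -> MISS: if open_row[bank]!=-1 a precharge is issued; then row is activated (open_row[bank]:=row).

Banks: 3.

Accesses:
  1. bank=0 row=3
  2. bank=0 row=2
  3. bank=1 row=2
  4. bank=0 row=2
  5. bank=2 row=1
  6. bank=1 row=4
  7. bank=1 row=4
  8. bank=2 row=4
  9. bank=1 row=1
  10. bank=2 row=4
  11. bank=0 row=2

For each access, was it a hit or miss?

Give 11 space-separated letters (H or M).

Answer: M M M H M M H M M H H

Derivation:
Acc 1: bank0 row3 -> MISS (open row3); precharges=0
Acc 2: bank0 row2 -> MISS (open row2); precharges=1
Acc 3: bank1 row2 -> MISS (open row2); precharges=1
Acc 4: bank0 row2 -> HIT
Acc 5: bank2 row1 -> MISS (open row1); precharges=1
Acc 6: bank1 row4 -> MISS (open row4); precharges=2
Acc 7: bank1 row4 -> HIT
Acc 8: bank2 row4 -> MISS (open row4); precharges=3
Acc 9: bank1 row1 -> MISS (open row1); precharges=4
Acc 10: bank2 row4 -> HIT
Acc 11: bank0 row2 -> HIT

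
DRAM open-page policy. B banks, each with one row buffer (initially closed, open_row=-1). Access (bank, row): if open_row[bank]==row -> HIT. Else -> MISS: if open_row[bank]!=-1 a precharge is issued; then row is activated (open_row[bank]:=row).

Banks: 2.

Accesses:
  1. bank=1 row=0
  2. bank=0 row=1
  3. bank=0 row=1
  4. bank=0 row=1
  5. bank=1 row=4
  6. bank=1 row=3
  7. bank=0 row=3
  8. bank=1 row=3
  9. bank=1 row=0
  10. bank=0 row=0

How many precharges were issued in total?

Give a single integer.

Answer: 5

Derivation:
Acc 1: bank1 row0 -> MISS (open row0); precharges=0
Acc 2: bank0 row1 -> MISS (open row1); precharges=0
Acc 3: bank0 row1 -> HIT
Acc 4: bank0 row1 -> HIT
Acc 5: bank1 row4 -> MISS (open row4); precharges=1
Acc 6: bank1 row3 -> MISS (open row3); precharges=2
Acc 7: bank0 row3 -> MISS (open row3); precharges=3
Acc 8: bank1 row3 -> HIT
Acc 9: bank1 row0 -> MISS (open row0); precharges=4
Acc 10: bank0 row0 -> MISS (open row0); precharges=5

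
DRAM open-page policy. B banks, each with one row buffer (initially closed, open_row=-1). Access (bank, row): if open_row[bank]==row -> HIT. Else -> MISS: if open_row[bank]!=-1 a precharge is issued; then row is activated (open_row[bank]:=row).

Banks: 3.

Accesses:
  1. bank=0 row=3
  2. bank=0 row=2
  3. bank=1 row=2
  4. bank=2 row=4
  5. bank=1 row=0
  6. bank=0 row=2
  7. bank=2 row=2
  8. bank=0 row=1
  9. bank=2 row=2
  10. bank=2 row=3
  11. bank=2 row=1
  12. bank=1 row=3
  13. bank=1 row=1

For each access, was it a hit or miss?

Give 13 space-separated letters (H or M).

Answer: M M M M M H M M H M M M M

Derivation:
Acc 1: bank0 row3 -> MISS (open row3); precharges=0
Acc 2: bank0 row2 -> MISS (open row2); precharges=1
Acc 3: bank1 row2 -> MISS (open row2); precharges=1
Acc 4: bank2 row4 -> MISS (open row4); precharges=1
Acc 5: bank1 row0 -> MISS (open row0); precharges=2
Acc 6: bank0 row2 -> HIT
Acc 7: bank2 row2 -> MISS (open row2); precharges=3
Acc 8: bank0 row1 -> MISS (open row1); precharges=4
Acc 9: bank2 row2 -> HIT
Acc 10: bank2 row3 -> MISS (open row3); precharges=5
Acc 11: bank2 row1 -> MISS (open row1); precharges=6
Acc 12: bank1 row3 -> MISS (open row3); precharges=7
Acc 13: bank1 row1 -> MISS (open row1); precharges=8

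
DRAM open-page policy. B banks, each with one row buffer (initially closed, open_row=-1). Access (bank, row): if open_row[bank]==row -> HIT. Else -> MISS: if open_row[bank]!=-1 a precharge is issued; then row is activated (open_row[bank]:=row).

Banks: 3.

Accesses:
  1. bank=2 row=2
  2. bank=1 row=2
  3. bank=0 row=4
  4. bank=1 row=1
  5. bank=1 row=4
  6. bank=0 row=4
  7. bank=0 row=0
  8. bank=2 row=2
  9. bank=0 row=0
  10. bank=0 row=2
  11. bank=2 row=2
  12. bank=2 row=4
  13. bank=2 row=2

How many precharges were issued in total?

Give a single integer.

Answer: 6

Derivation:
Acc 1: bank2 row2 -> MISS (open row2); precharges=0
Acc 2: bank1 row2 -> MISS (open row2); precharges=0
Acc 3: bank0 row4 -> MISS (open row4); precharges=0
Acc 4: bank1 row1 -> MISS (open row1); precharges=1
Acc 5: bank1 row4 -> MISS (open row4); precharges=2
Acc 6: bank0 row4 -> HIT
Acc 7: bank0 row0 -> MISS (open row0); precharges=3
Acc 8: bank2 row2 -> HIT
Acc 9: bank0 row0 -> HIT
Acc 10: bank0 row2 -> MISS (open row2); precharges=4
Acc 11: bank2 row2 -> HIT
Acc 12: bank2 row4 -> MISS (open row4); precharges=5
Acc 13: bank2 row2 -> MISS (open row2); precharges=6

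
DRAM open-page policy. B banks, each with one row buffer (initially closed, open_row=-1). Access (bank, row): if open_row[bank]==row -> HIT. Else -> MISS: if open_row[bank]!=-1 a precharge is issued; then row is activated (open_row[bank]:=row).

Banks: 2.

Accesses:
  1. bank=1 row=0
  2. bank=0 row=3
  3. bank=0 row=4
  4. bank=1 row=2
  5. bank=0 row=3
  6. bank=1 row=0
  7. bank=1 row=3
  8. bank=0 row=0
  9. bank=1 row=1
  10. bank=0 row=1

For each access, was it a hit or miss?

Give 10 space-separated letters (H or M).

Acc 1: bank1 row0 -> MISS (open row0); precharges=0
Acc 2: bank0 row3 -> MISS (open row3); precharges=0
Acc 3: bank0 row4 -> MISS (open row4); precharges=1
Acc 4: bank1 row2 -> MISS (open row2); precharges=2
Acc 5: bank0 row3 -> MISS (open row3); precharges=3
Acc 6: bank1 row0 -> MISS (open row0); precharges=4
Acc 7: bank1 row3 -> MISS (open row3); precharges=5
Acc 8: bank0 row0 -> MISS (open row0); precharges=6
Acc 9: bank1 row1 -> MISS (open row1); precharges=7
Acc 10: bank0 row1 -> MISS (open row1); precharges=8

Answer: M M M M M M M M M M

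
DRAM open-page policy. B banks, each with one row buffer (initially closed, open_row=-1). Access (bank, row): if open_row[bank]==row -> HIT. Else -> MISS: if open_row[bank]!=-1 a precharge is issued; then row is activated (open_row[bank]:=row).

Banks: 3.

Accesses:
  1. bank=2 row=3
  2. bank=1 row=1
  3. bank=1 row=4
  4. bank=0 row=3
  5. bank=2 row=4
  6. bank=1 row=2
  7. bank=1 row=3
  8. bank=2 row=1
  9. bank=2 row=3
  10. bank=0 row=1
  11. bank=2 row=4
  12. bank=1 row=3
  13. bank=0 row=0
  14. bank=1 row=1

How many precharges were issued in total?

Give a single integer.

Answer: 10

Derivation:
Acc 1: bank2 row3 -> MISS (open row3); precharges=0
Acc 2: bank1 row1 -> MISS (open row1); precharges=0
Acc 3: bank1 row4 -> MISS (open row4); precharges=1
Acc 4: bank0 row3 -> MISS (open row3); precharges=1
Acc 5: bank2 row4 -> MISS (open row4); precharges=2
Acc 6: bank1 row2 -> MISS (open row2); precharges=3
Acc 7: bank1 row3 -> MISS (open row3); precharges=4
Acc 8: bank2 row1 -> MISS (open row1); precharges=5
Acc 9: bank2 row3 -> MISS (open row3); precharges=6
Acc 10: bank0 row1 -> MISS (open row1); precharges=7
Acc 11: bank2 row4 -> MISS (open row4); precharges=8
Acc 12: bank1 row3 -> HIT
Acc 13: bank0 row0 -> MISS (open row0); precharges=9
Acc 14: bank1 row1 -> MISS (open row1); precharges=10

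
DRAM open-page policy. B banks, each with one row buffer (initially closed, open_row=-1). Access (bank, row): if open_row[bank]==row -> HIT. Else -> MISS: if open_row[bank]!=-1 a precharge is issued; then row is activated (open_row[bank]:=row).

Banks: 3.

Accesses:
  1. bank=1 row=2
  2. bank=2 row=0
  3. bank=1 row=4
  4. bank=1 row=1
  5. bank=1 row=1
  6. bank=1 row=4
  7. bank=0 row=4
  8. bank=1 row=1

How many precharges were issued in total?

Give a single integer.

Acc 1: bank1 row2 -> MISS (open row2); precharges=0
Acc 2: bank2 row0 -> MISS (open row0); precharges=0
Acc 3: bank1 row4 -> MISS (open row4); precharges=1
Acc 4: bank1 row1 -> MISS (open row1); precharges=2
Acc 5: bank1 row1 -> HIT
Acc 6: bank1 row4 -> MISS (open row4); precharges=3
Acc 7: bank0 row4 -> MISS (open row4); precharges=3
Acc 8: bank1 row1 -> MISS (open row1); precharges=4

Answer: 4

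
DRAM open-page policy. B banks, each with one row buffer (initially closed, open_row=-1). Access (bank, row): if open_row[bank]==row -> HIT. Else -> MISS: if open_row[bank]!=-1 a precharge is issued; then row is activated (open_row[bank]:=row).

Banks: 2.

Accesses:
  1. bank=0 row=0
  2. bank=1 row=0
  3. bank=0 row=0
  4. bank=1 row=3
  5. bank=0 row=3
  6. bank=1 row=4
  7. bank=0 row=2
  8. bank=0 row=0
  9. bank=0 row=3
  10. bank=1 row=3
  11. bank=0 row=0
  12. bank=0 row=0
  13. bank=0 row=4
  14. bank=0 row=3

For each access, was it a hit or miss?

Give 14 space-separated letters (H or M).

Acc 1: bank0 row0 -> MISS (open row0); precharges=0
Acc 2: bank1 row0 -> MISS (open row0); precharges=0
Acc 3: bank0 row0 -> HIT
Acc 4: bank1 row3 -> MISS (open row3); precharges=1
Acc 5: bank0 row3 -> MISS (open row3); precharges=2
Acc 6: bank1 row4 -> MISS (open row4); precharges=3
Acc 7: bank0 row2 -> MISS (open row2); precharges=4
Acc 8: bank0 row0 -> MISS (open row0); precharges=5
Acc 9: bank0 row3 -> MISS (open row3); precharges=6
Acc 10: bank1 row3 -> MISS (open row3); precharges=7
Acc 11: bank0 row0 -> MISS (open row0); precharges=8
Acc 12: bank0 row0 -> HIT
Acc 13: bank0 row4 -> MISS (open row4); precharges=9
Acc 14: bank0 row3 -> MISS (open row3); precharges=10

Answer: M M H M M M M M M M M H M M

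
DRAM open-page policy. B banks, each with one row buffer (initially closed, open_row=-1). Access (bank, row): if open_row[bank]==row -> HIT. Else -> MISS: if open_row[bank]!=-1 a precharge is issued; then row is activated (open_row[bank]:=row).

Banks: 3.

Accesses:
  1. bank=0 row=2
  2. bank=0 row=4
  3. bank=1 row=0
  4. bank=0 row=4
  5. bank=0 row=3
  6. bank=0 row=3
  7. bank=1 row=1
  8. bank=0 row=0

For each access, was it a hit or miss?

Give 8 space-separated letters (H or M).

Acc 1: bank0 row2 -> MISS (open row2); precharges=0
Acc 2: bank0 row4 -> MISS (open row4); precharges=1
Acc 3: bank1 row0 -> MISS (open row0); precharges=1
Acc 4: bank0 row4 -> HIT
Acc 5: bank0 row3 -> MISS (open row3); precharges=2
Acc 6: bank0 row3 -> HIT
Acc 7: bank1 row1 -> MISS (open row1); precharges=3
Acc 8: bank0 row0 -> MISS (open row0); precharges=4

Answer: M M M H M H M M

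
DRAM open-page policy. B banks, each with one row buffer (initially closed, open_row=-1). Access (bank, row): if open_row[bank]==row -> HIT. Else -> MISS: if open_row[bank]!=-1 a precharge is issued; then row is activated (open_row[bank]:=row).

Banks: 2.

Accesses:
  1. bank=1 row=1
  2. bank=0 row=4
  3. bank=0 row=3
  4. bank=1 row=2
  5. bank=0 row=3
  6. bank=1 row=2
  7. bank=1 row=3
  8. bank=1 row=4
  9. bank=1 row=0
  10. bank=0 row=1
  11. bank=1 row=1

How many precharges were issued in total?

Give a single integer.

Answer: 7

Derivation:
Acc 1: bank1 row1 -> MISS (open row1); precharges=0
Acc 2: bank0 row4 -> MISS (open row4); precharges=0
Acc 3: bank0 row3 -> MISS (open row3); precharges=1
Acc 4: bank1 row2 -> MISS (open row2); precharges=2
Acc 5: bank0 row3 -> HIT
Acc 6: bank1 row2 -> HIT
Acc 7: bank1 row3 -> MISS (open row3); precharges=3
Acc 8: bank1 row4 -> MISS (open row4); precharges=4
Acc 9: bank1 row0 -> MISS (open row0); precharges=5
Acc 10: bank0 row1 -> MISS (open row1); precharges=6
Acc 11: bank1 row1 -> MISS (open row1); precharges=7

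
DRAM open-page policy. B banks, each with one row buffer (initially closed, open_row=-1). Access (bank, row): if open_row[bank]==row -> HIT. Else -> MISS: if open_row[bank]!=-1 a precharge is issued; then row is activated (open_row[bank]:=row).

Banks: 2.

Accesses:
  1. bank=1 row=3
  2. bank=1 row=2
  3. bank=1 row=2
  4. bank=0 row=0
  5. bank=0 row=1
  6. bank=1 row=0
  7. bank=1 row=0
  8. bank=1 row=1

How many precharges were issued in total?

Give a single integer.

Answer: 4

Derivation:
Acc 1: bank1 row3 -> MISS (open row3); precharges=0
Acc 2: bank1 row2 -> MISS (open row2); precharges=1
Acc 3: bank1 row2 -> HIT
Acc 4: bank0 row0 -> MISS (open row0); precharges=1
Acc 5: bank0 row1 -> MISS (open row1); precharges=2
Acc 6: bank1 row0 -> MISS (open row0); precharges=3
Acc 7: bank1 row0 -> HIT
Acc 8: bank1 row1 -> MISS (open row1); precharges=4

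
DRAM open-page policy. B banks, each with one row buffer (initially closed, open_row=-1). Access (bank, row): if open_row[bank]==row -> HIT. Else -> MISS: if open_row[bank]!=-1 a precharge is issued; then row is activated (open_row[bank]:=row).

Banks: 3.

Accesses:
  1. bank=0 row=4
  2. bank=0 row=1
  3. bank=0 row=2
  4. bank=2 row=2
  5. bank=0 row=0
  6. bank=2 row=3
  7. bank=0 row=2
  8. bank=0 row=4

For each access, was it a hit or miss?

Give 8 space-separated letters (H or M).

Acc 1: bank0 row4 -> MISS (open row4); precharges=0
Acc 2: bank0 row1 -> MISS (open row1); precharges=1
Acc 3: bank0 row2 -> MISS (open row2); precharges=2
Acc 4: bank2 row2 -> MISS (open row2); precharges=2
Acc 5: bank0 row0 -> MISS (open row0); precharges=3
Acc 6: bank2 row3 -> MISS (open row3); precharges=4
Acc 7: bank0 row2 -> MISS (open row2); precharges=5
Acc 8: bank0 row4 -> MISS (open row4); precharges=6

Answer: M M M M M M M M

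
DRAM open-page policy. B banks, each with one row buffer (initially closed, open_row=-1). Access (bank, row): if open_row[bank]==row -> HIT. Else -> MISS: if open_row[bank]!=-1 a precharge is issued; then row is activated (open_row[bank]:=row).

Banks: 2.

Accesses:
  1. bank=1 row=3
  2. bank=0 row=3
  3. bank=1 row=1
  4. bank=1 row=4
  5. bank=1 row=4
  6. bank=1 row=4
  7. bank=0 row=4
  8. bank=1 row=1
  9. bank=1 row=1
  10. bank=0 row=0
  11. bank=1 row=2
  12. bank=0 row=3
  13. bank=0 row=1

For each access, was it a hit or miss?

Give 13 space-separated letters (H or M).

Acc 1: bank1 row3 -> MISS (open row3); precharges=0
Acc 2: bank0 row3 -> MISS (open row3); precharges=0
Acc 3: bank1 row1 -> MISS (open row1); precharges=1
Acc 4: bank1 row4 -> MISS (open row4); precharges=2
Acc 5: bank1 row4 -> HIT
Acc 6: bank1 row4 -> HIT
Acc 7: bank0 row4 -> MISS (open row4); precharges=3
Acc 8: bank1 row1 -> MISS (open row1); precharges=4
Acc 9: bank1 row1 -> HIT
Acc 10: bank0 row0 -> MISS (open row0); precharges=5
Acc 11: bank1 row2 -> MISS (open row2); precharges=6
Acc 12: bank0 row3 -> MISS (open row3); precharges=7
Acc 13: bank0 row1 -> MISS (open row1); precharges=8

Answer: M M M M H H M M H M M M M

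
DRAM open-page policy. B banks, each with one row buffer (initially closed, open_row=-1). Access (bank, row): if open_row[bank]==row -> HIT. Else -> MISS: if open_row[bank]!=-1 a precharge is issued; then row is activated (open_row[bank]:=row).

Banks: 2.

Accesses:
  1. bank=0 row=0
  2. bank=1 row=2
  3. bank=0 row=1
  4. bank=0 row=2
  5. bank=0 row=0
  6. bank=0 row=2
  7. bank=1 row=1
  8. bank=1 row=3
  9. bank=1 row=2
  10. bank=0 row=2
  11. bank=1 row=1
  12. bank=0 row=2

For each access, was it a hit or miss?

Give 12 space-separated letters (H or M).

Acc 1: bank0 row0 -> MISS (open row0); precharges=0
Acc 2: bank1 row2 -> MISS (open row2); precharges=0
Acc 3: bank0 row1 -> MISS (open row1); precharges=1
Acc 4: bank0 row2 -> MISS (open row2); precharges=2
Acc 5: bank0 row0 -> MISS (open row0); precharges=3
Acc 6: bank0 row2 -> MISS (open row2); precharges=4
Acc 7: bank1 row1 -> MISS (open row1); precharges=5
Acc 8: bank1 row3 -> MISS (open row3); precharges=6
Acc 9: bank1 row2 -> MISS (open row2); precharges=7
Acc 10: bank0 row2 -> HIT
Acc 11: bank1 row1 -> MISS (open row1); precharges=8
Acc 12: bank0 row2 -> HIT

Answer: M M M M M M M M M H M H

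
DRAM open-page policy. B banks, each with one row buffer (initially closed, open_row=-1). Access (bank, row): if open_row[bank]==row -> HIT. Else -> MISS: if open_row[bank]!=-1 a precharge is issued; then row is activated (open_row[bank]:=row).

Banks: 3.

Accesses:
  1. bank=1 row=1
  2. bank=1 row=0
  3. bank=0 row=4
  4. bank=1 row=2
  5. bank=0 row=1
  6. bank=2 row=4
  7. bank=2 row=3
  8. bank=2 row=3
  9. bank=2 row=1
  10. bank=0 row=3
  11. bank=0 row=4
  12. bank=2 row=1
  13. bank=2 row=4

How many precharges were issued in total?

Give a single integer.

Answer: 8

Derivation:
Acc 1: bank1 row1 -> MISS (open row1); precharges=0
Acc 2: bank1 row0 -> MISS (open row0); precharges=1
Acc 3: bank0 row4 -> MISS (open row4); precharges=1
Acc 4: bank1 row2 -> MISS (open row2); precharges=2
Acc 5: bank0 row1 -> MISS (open row1); precharges=3
Acc 6: bank2 row4 -> MISS (open row4); precharges=3
Acc 7: bank2 row3 -> MISS (open row3); precharges=4
Acc 8: bank2 row3 -> HIT
Acc 9: bank2 row1 -> MISS (open row1); precharges=5
Acc 10: bank0 row3 -> MISS (open row3); precharges=6
Acc 11: bank0 row4 -> MISS (open row4); precharges=7
Acc 12: bank2 row1 -> HIT
Acc 13: bank2 row4 -> MISS (open row4); precharges=8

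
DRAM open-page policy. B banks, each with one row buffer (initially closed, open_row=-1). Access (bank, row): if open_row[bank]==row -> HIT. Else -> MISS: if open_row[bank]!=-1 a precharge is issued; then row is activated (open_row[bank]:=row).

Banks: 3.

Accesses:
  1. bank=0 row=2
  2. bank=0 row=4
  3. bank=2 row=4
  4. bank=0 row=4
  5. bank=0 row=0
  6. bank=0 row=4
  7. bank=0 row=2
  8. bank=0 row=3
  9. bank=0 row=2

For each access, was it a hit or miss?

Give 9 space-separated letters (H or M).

Answer: M M M H M M M M M

Derivation:
Acc 1: bank0 row2 -> MISS (open row2); precharges=0
Acc 2: bank0 row4 -> MISS (open row4); precharges=1
Acc 3: bank2 row4 -> MISS (open row4); precharges=1
Acc 4: bank0 row4 -> HIT
Acc 5: bank0 row0 -> MISS (open row0); precharges=2
Acc 6: bank0 row4 -> MISS (open row4); precharges=3
Acc 7: bank0 row2 -> MISS (open row2); precharges=4
Acc 8: bank0 row3 -> MISS (open row3); precharges=5
Acc 9: bank0 row2 -> MISS (open row2); precharges=6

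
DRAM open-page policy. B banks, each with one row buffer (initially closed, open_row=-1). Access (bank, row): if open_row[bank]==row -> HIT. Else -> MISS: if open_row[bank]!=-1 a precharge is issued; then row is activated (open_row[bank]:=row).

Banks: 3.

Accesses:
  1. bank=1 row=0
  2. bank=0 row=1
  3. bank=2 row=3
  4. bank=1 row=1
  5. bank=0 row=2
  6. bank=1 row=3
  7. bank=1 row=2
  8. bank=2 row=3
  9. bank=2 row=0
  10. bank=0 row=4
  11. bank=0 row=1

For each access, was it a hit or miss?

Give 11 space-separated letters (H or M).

Acc 1: bank1 row0 -> MISS (open row0); precharges=0
Acc 2: bank0 row1 -> MISS (open row1); precharges=0
Acc 3: bank2 row3 -> MISS (open row3); precharges=0
Acc 4: bank1 row1 -> MISS (open row1); precharges=1
Acc 5: bank0 row2 -> MISS (open row2); precharges=2
Acc 6: bank1 row3 -> MISS (open row3); precharges=3
Acc 7: bank1 row2 -> MISS (open row2); precharges=4
Acc 8: bank2 row3 -> HIT
Acc 9: bank2 row0 -> MISS (open row0); precharges=5
Acc 10: bank0 row4 -> MISS (open row4); precharges=6
Acc 11: bank0 row1 -> MISS (open row1); precharges=7

Answer: M M M M M M M H M M M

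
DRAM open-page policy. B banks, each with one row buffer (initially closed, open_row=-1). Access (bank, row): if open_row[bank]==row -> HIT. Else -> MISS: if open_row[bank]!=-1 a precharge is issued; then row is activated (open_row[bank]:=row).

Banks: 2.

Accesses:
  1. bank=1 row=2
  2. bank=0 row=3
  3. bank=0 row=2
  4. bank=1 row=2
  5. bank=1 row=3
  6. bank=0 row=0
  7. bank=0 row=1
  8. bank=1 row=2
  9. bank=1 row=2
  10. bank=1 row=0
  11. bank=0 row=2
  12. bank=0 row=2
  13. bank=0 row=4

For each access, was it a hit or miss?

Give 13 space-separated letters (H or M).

Acc 1: bank1 row2 -> MISS (open row2); precharges=0
Acc 2: bank0 row3 -> MISS (open row3); precharges=0
Acc 3: bank0 row2 -> MISS (open row2); precharges=1
Acc 4: bank1 row2 -> HIT
Acc 5: bank1 row3 -> MISS (open row3); precharges=2
Acc 6: bank0 row0 -> MISS (open row0); precharges=3
Acc 7: bank0 row1 -> MISS (open row1); precharges=4
Acc 8: bank1 row2 -> MISS (open row2); precharges=5
Acc 9: bank1 row2 -> HIT
Acc 10: bank1 row0 -> MISS (open row0); precharges=6
Acc 11: bank0 row2 -> MISS (open row2); precharges=7
Acc 12: bank0 row2 -> HIT
Acc 13: bank0 row4 -> MISS (open row4); precharges=8

Answer: M M M H M M M M H M M H M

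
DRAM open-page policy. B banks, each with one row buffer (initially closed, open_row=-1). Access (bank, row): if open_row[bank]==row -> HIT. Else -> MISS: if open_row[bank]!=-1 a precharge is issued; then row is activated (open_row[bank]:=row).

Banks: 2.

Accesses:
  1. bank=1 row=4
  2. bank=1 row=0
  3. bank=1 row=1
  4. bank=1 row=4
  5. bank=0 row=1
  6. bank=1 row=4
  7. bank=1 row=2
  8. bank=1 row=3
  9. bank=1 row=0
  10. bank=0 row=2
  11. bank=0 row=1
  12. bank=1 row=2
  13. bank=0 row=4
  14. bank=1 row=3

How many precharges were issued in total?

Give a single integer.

Acc 1: bank1 row4 -> MISS (open row4); precharges=0
Acc 2: bank1 row0 -> MISS (open row0); precharges=1
Acc 3: bank1 row1 -> MISS (open row1); precharges=2
Acc 4: bank1 row4 -> MISS (open row4); precharges=3
Acc 5: bank0 row1 -> MISS (open row1); precharges=3
Acc 6: bank1 row4 -> HIT
Acc 7: bank1 row2 -> MISS (open row2); precharges=4
Acc 8: bank1 row3 -> MISS (open row3); precharges=5
Acc 9: bank1 row0 -> MISS (open row0); precharges=6
Acc 10: bank0 row2 -> MISS (open row2); precharges=7
Acc 11: bank0 row1 -> MISS (open row1); precharges=8
Acc 12: bank1 row2 -> MISS (open row2); precharges=9
Acc 13: bank0 row4 -> MISS (open row4); precharges=10
Acc 14: bank1 row3 -> MISS (open row3); precharges=11

Answer: 11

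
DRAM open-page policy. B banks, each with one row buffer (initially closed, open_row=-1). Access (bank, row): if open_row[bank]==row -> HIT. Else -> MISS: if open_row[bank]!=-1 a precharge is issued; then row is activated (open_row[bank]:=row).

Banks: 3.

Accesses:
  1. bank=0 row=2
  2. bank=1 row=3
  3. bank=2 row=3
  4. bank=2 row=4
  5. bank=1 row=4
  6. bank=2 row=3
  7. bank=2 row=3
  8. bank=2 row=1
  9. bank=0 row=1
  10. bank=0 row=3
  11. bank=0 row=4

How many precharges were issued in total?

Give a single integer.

Answer: 7

Derivation:
Acc 1: bank0 row2 -> MISS (open row2); precharges=0
Acc 2: bank1 row3 -> MISS (open row3); precharges=0
Acc 3: bank2 row3 -> MISS (open row3); precharges=0
Acc 4: bank2 row4 -> MISS (open row4); precharges=1
Acc 5: bank1 row4 -> MISS (open row4); precharges=2
Acc 6: bank2 row3 -> MISS (open row3); precharges=3
Acc 7: bank2 row3 -> HIT
Acc 8: bank2 row1 -> MISS (open row1); precharges=4
Acc 9: bank0 row1 -> MISS (open row1); precharges=5
Acc 10: bank0 row3 -> MISS (open row3); precharges=6
Acc 11: bank0 row4 -> MISS (open row4); precharges=7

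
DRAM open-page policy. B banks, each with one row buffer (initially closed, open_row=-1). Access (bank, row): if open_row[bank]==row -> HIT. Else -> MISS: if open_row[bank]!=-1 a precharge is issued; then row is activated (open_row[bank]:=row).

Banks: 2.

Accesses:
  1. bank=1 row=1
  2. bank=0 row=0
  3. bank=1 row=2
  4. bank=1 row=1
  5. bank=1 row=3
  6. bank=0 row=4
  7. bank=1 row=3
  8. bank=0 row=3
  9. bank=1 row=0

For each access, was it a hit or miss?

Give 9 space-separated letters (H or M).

Answer: M M M M M M H M M

Derivation:
Acc 1: bank1 row1 -> MISS (open row1); precharges=0
Acc 2: bank0 row0 -> MISS (open row0); precharges=0
Acc 3: bank1 row2 -> MISS (open row2); precharges=1
Acc 4: bank1 row1 -> MISS (open row1); precharges=2
Acc 5: bank1 row3 -> MISS (open row3); precharges=3
Acc 6: bank0 row4 -> MISS (open row4); precharges=4
Acc 7: bank1 row3 -> HIT
Acc 8: bank0 row3 -> MISS (open row3); precharges=5
Acc 9: bank1 row0 -> MISS (open row0); precharges=6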